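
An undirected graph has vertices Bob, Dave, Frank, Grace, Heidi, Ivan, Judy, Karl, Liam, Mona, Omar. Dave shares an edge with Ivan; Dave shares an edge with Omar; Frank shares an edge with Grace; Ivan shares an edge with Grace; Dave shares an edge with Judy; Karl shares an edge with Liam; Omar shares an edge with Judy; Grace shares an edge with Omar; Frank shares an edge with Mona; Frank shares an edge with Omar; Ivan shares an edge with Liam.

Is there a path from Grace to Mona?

Yes

Explore from Grace.
Distance 1: reach Frank, Ivan, Omar.
Distance 2: reach Dave, Judy, Liam, Mona.
Found Mona.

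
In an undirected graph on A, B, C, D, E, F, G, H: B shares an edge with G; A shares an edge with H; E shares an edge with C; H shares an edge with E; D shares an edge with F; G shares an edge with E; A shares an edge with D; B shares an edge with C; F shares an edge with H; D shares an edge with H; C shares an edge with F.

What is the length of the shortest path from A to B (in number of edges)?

4

Distance 0: A.
Distance 1: D, H.
Distance 2: E, F.
Distance 3: C, G.
Distance 4: B — contains B.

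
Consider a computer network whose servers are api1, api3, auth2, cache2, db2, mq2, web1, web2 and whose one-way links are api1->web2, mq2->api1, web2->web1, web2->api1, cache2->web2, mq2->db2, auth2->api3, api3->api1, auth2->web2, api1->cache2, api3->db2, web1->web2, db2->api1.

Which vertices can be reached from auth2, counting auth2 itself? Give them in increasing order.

Start at auth2.
Its neighbours: api3, web2.
Then their neighbours: api1, db2, web1.
Then next layer: cache2.
Nothing further is reachable.

api1, api3, auth2, cache2, db2, web1, web2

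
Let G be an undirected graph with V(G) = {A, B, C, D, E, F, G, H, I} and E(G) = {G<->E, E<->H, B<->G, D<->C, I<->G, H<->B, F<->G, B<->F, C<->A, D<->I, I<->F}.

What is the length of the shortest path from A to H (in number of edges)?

6

Distance 0: A.
Distance 1: C.
Distance 2: D.
Distance 3: I.
Distance 4: F, G.
Distance 5: B, E.
Distance 6: H — contains H.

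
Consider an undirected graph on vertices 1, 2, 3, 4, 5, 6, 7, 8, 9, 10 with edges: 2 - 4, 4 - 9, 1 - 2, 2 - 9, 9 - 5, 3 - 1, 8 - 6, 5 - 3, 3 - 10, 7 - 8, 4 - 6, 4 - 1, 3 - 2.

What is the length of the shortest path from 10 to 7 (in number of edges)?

6

Distance 0: 10.
Distance 1: 3.
Distance 2: 1, 2, 5.
Distance 3: 4, 9.
Distance 4: 6.
Distance 5: 8.
Distance 6: 7 — contains 7.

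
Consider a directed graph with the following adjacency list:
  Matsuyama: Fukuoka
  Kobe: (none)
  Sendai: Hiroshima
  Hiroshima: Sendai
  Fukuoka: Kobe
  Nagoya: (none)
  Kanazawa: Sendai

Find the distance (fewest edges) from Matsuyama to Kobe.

2

Distance 0: Matsuyama.
Distance 1: Fukuoka.
Distance 2: Kobe — contains Kobe.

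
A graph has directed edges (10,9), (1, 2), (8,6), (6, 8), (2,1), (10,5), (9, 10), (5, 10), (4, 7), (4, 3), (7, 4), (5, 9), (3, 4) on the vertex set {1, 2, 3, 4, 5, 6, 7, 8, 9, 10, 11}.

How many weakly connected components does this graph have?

5

From 1: component {1, 2}.
From 3: component {3, 4, 7}.
From 5: component {5, 9, 10}.
From 6: component {6, 8}.
From 11: component {11}.
That's 5 components.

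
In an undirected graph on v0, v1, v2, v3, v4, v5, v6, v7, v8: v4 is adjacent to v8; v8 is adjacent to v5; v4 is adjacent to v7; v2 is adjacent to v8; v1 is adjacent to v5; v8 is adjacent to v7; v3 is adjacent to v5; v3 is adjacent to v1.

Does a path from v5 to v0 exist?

Explore from v5.
Distance 1: reach v1, v3, v8.
Distance 2: reach v2, v4, v7.
The search is exhausted without reaching v0; it lies in a different component.

No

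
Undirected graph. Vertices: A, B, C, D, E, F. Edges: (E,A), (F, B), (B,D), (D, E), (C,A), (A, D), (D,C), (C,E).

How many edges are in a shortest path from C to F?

Distance 0: C.
Distance 1: A, D, E.
Distance 2: B.
Distance 3: F — contains F.

3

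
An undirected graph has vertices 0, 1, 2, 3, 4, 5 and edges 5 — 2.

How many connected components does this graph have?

5

From 0: component {0}.
From 1: component {1}.
From 2: component {2, 5}.
From 3: component {3}.
From 4: component {4}.
That's 5 components.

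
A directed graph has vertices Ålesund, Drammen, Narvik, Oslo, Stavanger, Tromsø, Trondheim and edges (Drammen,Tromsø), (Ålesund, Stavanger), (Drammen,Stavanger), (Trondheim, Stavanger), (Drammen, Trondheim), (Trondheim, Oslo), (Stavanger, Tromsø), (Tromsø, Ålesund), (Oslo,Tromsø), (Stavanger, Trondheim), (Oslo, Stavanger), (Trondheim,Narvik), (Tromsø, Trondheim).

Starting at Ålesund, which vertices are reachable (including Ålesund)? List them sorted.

Ålesund, Narvik, Oslo, Stavanger, Tromsø, Trondheim

Start at Ålesund.
Its neighbours: Stavanger.
Then their neighbours: Tromsø, Trondheim.
Then next layer: Narvik, Oslo.
Nothing further is reachable.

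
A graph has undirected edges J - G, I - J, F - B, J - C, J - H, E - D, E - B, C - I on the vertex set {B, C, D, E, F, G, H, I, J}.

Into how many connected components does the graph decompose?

2

From B: component {B, D, E, F}.
From C: component {C, G, H, I, J}.
That's 2 components.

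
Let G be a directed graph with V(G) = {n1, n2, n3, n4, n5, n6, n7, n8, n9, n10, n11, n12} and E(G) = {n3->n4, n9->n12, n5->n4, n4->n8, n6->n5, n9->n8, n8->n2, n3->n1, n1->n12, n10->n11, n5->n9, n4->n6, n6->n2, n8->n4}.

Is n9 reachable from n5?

Yes

Explore from n5.
Distance 1: reach n4, n9.
Found n9.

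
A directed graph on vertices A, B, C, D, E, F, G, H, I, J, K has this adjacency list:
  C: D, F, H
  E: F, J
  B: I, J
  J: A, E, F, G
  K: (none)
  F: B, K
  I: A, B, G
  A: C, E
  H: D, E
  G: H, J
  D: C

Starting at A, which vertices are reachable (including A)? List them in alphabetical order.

A, B, C, D, E, F, G, H, I, J, K

Start at A.
Its neighbours: C, E.
Then their neighbours: D, F, H, J.
Then next layer: B, G, K.
Then next layer: I.
Every vertex is now reached.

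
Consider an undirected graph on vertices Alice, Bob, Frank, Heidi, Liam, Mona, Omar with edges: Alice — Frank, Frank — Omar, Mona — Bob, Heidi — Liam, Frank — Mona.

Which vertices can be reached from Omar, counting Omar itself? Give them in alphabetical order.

Start at Omar.
Its neighbours: Frank.
Then their neighbours: Alice, Mona.
Then next layer: Bob.
Nothing further is reachable.

Alice, Bob, Frank, Mona, Omar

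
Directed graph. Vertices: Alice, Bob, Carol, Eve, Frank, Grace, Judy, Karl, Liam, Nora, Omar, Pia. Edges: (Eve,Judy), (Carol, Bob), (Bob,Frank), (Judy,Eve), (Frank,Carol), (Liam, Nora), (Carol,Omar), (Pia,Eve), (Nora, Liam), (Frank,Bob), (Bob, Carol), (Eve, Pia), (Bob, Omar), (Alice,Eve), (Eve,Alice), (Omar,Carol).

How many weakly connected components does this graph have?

From Alice: component {Alice, Eve, Judy, Pia}.
From Bob: component {Bob, Carol, Frank, Omar}.
From Grace: component {Grace}.
From Karl: component {Karl}.
From Liam: component {Liam, Nora}.
That's 5 components.

5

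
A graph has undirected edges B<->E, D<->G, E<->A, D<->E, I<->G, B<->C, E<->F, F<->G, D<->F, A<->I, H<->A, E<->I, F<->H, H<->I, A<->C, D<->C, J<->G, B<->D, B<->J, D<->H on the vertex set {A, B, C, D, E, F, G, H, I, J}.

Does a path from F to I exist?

Yes

Explore from F.
Distance 1: reach D, E, G, H.
Distance 2: reach A, B, C, I, J.
Found I.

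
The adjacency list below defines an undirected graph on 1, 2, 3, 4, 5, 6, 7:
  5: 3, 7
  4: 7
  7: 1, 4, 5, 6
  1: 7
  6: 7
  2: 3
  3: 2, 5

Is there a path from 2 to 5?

Yes

Explore from 2.
Distance 1: reach 3.
Distance 2: reach 5.
Found 5.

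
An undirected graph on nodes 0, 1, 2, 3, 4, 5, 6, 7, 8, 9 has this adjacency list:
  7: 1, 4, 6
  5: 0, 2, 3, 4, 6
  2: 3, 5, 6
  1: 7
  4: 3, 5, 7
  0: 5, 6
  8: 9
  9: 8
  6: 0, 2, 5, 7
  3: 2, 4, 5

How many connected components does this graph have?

From 0: component {0, 1, 2, 3, 4, 5, 6, 7}.
From 8: component {8, 9}.
That's 2 components.

2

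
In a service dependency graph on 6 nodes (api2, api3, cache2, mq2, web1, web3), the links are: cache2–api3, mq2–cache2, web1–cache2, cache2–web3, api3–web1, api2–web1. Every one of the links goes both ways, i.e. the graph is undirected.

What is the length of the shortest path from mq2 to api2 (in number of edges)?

Distance 0: mq2.
Distance 1: cache2.
Distance 2: api3, web1, web3.
Distance 3: api2 — contains api2.

3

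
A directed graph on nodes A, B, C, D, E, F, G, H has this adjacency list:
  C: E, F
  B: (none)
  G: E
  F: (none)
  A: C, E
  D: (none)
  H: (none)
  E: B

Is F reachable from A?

Yes

Explore from A.
Distance 1: reach C, E.
Distance 2: reach B, F.
Found F.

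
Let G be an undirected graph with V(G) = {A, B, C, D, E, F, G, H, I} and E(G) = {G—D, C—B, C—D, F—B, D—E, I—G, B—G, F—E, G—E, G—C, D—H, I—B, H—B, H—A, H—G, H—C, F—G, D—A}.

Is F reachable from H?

Explore from H.
Distance 1: reach A, B, C, D, G.
Distance 2: reach E, F, I.
Found F.

Yes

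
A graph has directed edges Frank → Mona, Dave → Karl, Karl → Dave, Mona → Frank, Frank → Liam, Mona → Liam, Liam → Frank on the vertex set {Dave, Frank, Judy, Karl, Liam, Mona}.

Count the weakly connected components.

From Dave: component {Dave, Karl}.
From Frank: component {Frank, Liam, Mona}.
From Judy: component {Judy}.
That's 3 components.

3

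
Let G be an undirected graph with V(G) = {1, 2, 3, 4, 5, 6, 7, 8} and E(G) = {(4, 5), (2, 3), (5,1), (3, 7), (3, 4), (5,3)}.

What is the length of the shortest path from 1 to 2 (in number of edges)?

3

Distance 0: 1.
Distance 1: 5.
Distance 2: 3, 4.
Distance 3: 2, 7 — contains 2.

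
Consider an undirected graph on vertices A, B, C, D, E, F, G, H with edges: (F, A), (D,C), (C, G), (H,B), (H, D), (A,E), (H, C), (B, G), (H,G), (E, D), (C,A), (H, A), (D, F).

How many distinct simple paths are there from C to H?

C–A–E–D–H
C–A–F–D–H
C–A–H
C–D–E–A–H
C–D–F–A–H
C–D–H
C–G–B–H
C–G–H
C–H

9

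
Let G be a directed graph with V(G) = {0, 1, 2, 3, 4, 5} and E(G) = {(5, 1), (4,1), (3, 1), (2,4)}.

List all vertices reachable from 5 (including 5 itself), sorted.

Start at 5.
Its neighbours: 1.
Nothing further is reachable.

1, 5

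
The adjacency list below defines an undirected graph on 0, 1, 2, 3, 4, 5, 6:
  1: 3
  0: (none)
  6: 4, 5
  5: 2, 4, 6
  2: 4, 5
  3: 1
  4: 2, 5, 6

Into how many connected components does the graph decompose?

3

From 0: component {0}.
From 1: component {1, 3}.
From 2: component {2, 4, 5, 6}.
That's 3 components.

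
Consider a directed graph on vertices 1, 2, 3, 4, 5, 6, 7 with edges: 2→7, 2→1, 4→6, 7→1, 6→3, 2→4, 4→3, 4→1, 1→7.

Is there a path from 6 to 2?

Explore from 6.
Distance 1: reach 3.
The search from 6 is exhausted; no directed path reaches 2.

No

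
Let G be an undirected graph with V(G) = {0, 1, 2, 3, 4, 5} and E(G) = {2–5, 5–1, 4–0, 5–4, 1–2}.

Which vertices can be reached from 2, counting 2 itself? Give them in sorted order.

0, 1, 2, 4, 5

Start at 2.
Its neighbours: 1, 5.
Then their neighbours: 4.
Then next layer: 0.
Nothing further is reachable.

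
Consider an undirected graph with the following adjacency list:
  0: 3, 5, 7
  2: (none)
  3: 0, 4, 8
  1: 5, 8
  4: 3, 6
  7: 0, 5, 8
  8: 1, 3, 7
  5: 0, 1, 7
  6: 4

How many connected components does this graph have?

2

From 0: component {0, 1, 3, 4, 5, 6, 7, 8}.
From 2: component {2}.
That's 2 components.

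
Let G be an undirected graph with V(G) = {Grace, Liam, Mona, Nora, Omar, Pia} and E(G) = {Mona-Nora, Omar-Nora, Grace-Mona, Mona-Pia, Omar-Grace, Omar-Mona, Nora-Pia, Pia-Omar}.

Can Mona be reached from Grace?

Explore from Grace.
Distance 1: reach Mona, Omar.
Found Mona.

Yes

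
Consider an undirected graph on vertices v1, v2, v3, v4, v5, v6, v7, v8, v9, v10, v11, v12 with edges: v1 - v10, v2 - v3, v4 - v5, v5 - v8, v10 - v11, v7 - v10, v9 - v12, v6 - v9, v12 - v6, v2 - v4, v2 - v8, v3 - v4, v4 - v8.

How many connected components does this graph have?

From v1: component {v1, v7, v10, v11}.
From v2: component {v2, v3, v4, v5, v8}.
From v6: component {v6, v9, v12}.
That's 3 components.

3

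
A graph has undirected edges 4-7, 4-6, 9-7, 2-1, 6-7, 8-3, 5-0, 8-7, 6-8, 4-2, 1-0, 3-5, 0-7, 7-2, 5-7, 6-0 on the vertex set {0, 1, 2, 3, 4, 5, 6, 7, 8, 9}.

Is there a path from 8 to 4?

Yes

Explore from 8.
Distance 1: reach 3, 6, 7.
Distance 2: reach 0, 2, 4, 5, 9.
Found 4.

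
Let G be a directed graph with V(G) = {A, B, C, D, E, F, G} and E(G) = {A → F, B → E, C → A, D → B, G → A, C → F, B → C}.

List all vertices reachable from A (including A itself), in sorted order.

Start at A.
Its neighbours: F.
Nothing further is reachable.

A, F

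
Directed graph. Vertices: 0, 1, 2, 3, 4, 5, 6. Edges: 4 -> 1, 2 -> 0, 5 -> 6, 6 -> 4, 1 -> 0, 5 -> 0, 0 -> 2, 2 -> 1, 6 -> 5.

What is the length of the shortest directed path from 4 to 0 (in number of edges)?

2

Distance 0: 4.
Distance 1: 1.
Distance 2: 0 — contains 0.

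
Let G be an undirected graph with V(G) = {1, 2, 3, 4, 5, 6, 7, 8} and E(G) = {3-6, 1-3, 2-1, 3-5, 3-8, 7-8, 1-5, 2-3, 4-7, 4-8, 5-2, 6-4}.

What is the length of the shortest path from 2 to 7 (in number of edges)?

3

Distance 0: 2.
Distance 1: 1, 3, 5.
Distance 2: 6, 8.
Distance 3: 4, 7 — contains 7.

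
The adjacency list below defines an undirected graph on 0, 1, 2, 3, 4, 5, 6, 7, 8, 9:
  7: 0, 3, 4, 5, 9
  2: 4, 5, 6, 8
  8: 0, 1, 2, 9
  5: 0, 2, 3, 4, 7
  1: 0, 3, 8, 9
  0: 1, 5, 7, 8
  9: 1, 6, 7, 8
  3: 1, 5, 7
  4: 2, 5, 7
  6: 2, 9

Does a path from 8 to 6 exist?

Yes

Explore from 8.
Distance 1: reach 0, 1, 2, 9.
Distance 2: reach 3, 4, 5, 6, 7.
Found 6.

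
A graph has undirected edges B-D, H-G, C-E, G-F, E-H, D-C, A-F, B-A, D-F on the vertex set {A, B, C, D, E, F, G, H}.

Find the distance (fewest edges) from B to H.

Distance 0: B.
Distance 1: A, D.
Distance 2: C, F.
Distance 3: E, G.
Distance 4: H — contains H.

4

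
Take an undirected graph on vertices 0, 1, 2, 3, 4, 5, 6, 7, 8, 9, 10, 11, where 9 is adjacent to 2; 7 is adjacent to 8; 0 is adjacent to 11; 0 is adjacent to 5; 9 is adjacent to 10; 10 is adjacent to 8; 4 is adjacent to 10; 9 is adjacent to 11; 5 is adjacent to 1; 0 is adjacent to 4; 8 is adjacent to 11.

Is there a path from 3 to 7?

3 has no edges, so nothing is reachable from it.

No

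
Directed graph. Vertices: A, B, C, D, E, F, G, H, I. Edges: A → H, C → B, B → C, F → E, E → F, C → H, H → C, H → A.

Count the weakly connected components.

5

From A: component {A, B, C, H}.
From D: component {D}.
From E: component {E, F}.
From G: component {G}.
From I: component {I}.
That's 5 components.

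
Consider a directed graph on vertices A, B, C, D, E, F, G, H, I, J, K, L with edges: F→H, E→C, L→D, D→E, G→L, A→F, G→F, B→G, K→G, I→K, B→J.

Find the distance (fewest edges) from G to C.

4

Distance 0: G.
Distance 1: F, L.
Distance 2: D, H.
Distance 3: E.
Distance 4: C — contains C.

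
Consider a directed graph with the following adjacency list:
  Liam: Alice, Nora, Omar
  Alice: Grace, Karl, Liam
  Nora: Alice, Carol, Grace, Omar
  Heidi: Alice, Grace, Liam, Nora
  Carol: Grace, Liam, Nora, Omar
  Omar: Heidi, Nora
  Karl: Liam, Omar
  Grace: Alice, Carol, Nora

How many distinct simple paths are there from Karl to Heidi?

Karl→Liam→Alice→Grace→Carol→Nora→Omar→Heidi
Karl→Liam→Alice→Grace→Carol→Omar→Heidi
Karl→Liam→Alice→Grace→Nora→Carol→Omar→Heidi
Karl→Liam→Alice→Grace→Nora→Omar→Heidi
Karl→Liam→Nora→Alice→Grace→Carol→Omar→Heidi
Karl→Liam→Nora→Carol→Omar→Heidi
Karl→Liam→Nora→Grace→Carol→Omar→Heidi
Karl→Liam→Nora→Omar→Heidi
Karl→Liam→Omar→Heidi
Karl→Omar→Heidi

10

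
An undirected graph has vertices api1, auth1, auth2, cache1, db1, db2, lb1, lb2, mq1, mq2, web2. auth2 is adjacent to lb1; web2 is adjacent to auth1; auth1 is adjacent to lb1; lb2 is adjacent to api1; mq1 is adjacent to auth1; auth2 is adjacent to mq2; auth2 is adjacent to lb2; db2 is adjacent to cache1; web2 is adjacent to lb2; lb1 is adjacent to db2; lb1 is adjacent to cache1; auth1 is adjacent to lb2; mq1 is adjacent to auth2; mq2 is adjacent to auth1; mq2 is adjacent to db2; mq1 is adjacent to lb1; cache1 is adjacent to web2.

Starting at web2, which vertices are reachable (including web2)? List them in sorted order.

api1, auth1, auth2, cache1, db2, lb1, lb2, mq1, mq2, web2

Start at web2.
Its neighbours: auth1, cache1, lb2.
Then their neighbours: api1, auth2, db2, lb1, mq1, mq2.
Nothing further is reachable.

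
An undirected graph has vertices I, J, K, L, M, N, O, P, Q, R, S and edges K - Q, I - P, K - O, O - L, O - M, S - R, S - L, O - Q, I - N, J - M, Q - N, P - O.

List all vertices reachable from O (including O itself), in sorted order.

Start at O.
Its neighbours: K, L, M, P, Q.
Then their neighbours: I, J, N, S.
Then next layer: R.
Every vertex is now reached.

I, J, K, L, M, N, O, P, Q, R, S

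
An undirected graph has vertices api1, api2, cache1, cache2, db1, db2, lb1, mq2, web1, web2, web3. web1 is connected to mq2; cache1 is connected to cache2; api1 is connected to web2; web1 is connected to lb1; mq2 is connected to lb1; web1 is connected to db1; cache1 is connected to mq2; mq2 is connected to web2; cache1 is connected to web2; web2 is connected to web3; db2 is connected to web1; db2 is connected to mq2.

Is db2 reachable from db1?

Yes

Explore from db1.
Distance 1: reach web1.
Distance 2: reach db2, lb1, mq2.
Found db2.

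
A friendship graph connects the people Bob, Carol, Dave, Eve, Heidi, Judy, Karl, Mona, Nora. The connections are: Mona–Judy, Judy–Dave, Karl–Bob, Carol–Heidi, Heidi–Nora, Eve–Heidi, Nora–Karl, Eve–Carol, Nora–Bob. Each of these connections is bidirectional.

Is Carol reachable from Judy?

Explore from Judy.
Distance 1: reach Dave, Mona.
The search is exhausted without reaching Carol; it lies in a different component.

No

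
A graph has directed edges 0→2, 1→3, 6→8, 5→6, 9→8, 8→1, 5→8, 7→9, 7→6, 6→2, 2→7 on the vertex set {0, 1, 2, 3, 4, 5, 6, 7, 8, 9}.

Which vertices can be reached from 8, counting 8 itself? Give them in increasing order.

1, 3, 8

Start at 8.
Its neighbours: 1.
Then their neighbours: 3.
Nothing further is reachable.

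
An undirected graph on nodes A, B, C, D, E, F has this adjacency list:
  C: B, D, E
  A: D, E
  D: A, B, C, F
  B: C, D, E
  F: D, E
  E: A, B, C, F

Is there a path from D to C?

Yes

Explore from D.
Distance 1: reach A, B, C, F.
Found C.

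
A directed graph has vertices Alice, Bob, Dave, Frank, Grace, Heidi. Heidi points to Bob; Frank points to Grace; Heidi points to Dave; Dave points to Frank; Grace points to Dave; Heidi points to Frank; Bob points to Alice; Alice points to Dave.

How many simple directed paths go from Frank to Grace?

1

Frank→Grace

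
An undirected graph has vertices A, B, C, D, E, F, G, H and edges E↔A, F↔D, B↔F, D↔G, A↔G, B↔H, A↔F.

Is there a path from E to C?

Explore from E.
Distance 1: reach A.
Distance 2: reach F, G.
Distance 3: reach B, D.
Distance 4: reach H.
The search is exhausted without reaching C; it lies in a different component.

No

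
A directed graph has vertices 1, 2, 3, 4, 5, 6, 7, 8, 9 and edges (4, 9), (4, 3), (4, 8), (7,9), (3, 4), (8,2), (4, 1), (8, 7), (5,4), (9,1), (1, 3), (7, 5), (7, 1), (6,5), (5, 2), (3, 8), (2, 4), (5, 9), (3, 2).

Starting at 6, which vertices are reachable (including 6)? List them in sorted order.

Start at 6.
Its neighbours: 5.
Then their neighbours: 2, 4, 9.
Then next layer: 1, 3, 8.
Then next layer: 7.
Every vertex is now reached.

1, 2, 3, 4, 5, 6, 7, 8, 9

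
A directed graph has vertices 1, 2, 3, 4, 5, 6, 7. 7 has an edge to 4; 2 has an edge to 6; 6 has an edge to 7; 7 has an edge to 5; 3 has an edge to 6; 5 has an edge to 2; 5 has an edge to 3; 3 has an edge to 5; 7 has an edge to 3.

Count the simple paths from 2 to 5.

2

2→6→7→3→5
2→6→7→5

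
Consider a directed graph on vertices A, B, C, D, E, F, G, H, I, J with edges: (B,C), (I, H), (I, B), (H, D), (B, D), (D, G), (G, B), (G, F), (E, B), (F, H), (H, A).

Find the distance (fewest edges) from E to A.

Distance 0: E.
Distance 1: B.
Distance 2: C, D.
Distance 3: G.
Distance 4: F.
Distance 5: H.
Distance 6: A — contains A.

6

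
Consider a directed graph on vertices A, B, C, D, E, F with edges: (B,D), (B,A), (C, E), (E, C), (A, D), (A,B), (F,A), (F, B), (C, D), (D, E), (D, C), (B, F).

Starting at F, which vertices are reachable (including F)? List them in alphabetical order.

Start at F.
Its neighbours: A, B.
Then their neighbours: D.
Then next layer: C, E.
Every vertex is now reached.

A, B, C, D, E, F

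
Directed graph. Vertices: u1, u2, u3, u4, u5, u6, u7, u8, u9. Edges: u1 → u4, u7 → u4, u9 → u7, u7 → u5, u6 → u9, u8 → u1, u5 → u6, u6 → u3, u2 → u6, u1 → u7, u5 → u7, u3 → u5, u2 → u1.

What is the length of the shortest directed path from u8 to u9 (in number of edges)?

5

Distance 0: u8.
Distance 1: u1.
Distance 2: u4, u7.
Distance 3: u5.
Distance 4: u6.
Distance 5: u3, u9 — contains u9.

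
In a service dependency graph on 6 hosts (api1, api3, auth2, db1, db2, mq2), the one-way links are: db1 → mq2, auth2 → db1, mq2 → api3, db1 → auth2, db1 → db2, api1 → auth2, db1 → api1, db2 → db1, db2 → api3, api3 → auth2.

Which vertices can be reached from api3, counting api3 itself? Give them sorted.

api1, api3, auth2, db1, db2, mq2

Start at api3.
Its neighbours: auth2.
Then their neighbours: db1.
Then next layer: api1, db2, mq2.
Every vertex is now reached.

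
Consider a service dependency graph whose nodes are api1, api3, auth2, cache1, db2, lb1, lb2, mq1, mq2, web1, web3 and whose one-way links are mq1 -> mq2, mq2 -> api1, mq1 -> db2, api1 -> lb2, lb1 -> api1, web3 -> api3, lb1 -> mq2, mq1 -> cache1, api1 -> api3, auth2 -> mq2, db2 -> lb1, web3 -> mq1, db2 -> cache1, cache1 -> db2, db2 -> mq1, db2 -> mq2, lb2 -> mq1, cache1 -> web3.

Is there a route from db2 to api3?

Explore from db2.
Distance 1: reach cache1, lb1, mq1, mq2.
Distance 2: reach api1, web3.
Distance 3: reach api3, lb2.
Found api3.

Yes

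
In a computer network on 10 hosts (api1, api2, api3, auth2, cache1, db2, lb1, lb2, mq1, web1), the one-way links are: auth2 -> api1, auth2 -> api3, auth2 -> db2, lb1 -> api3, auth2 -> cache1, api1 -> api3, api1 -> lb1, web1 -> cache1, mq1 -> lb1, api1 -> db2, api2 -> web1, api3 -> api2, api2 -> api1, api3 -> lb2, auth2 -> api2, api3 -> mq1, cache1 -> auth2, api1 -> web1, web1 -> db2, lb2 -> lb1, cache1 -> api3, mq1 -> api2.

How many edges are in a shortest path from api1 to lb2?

Distance 0: api1.
Distance 1: api3, db2, lb1, web1.
Distance 2: api2, cache1, lb2, mq1 — contains lb2.

2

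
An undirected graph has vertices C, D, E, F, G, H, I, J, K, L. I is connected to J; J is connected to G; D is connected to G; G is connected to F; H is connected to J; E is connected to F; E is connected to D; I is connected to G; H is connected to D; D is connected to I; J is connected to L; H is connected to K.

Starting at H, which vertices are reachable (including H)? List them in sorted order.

D, E, F, G, H, I, J, K, L

Start at H.
Its neighbours: D, J, K.
Then their neighbours: E, G, I, L.
Then next layer: F.
Nothing further is reachable.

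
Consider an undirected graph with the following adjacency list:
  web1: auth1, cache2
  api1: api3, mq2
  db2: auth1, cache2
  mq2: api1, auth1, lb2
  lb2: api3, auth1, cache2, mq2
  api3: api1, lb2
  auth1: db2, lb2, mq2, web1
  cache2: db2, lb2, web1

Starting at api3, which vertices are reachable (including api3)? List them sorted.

api1, api3, auth1, cache2, db2, lb2, mq2, web1

Start at api3.
Its neighbours: api1, lb2.
Then their neighbours: auth1, cache2, mq2.
Then next layer: db2, web1.
Every vertex is now reached.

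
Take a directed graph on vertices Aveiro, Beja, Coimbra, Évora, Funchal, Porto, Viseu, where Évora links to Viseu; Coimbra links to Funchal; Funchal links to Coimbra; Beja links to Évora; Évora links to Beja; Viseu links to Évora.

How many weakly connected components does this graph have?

4

From Aveiro: component {Aveiro}.
From Beja: component {Beja, Évora, Viseu}.
From Coimbra: component {Coimbra, Funchal}.
From Porto: component {Porto}.
That's 4 components.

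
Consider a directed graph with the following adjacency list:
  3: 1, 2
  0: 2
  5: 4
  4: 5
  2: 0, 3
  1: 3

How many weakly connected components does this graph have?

2

From 0: component {0, 1, 2, 3}.
From 4: component {4, 5}.
That's 2 components.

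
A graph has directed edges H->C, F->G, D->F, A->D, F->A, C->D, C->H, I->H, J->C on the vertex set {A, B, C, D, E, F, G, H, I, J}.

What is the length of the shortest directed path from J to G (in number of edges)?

4

Distance 0: J.
Distance 1: C.
Distance 2: D, H.
Distance 3: F.
Distance 4: A, G — contains G.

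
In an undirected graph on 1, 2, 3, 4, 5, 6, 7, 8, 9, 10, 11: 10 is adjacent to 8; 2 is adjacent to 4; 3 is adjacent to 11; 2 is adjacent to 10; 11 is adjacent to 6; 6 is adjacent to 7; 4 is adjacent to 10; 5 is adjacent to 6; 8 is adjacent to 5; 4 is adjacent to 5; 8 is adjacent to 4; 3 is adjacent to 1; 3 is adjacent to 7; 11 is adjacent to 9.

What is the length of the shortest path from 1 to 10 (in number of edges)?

Distance 0: 1.
Distance 1: 3.
Distance 2: 7, 11.
Distance 3: 6, 9.
Distance 4: 5.
Distance 5: 4, 8.
Distance 6: 2, 10 — contains 10.

6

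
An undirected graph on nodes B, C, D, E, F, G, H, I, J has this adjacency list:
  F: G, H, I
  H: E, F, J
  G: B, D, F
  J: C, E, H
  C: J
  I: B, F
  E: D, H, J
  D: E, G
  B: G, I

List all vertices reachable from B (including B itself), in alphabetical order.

B, C, D, E, F, G, H, I, J

Start at B.
Its neighbours: G, I.
Then their neighbours: D, F.
Then next layer: E, H.
Then next layer: J.
Then next layer: C.
Every vertex is now reached.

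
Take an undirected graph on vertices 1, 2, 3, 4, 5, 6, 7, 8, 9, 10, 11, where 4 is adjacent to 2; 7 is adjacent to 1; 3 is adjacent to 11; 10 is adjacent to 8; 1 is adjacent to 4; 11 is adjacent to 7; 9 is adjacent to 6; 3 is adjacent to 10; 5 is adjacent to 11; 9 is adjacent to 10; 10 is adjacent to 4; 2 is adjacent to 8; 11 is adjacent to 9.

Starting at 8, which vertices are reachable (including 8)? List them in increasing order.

1, 2, 3, 4, 5, 6, 7, 8, 9, 10, 11

Start at 8.
Its neighbours: 2, 10.
Then their neighbours: 3, 4, 9.
Then next layer: 1, 6, 11.
Then next layer: 5, 7.
Every vertex is now reached.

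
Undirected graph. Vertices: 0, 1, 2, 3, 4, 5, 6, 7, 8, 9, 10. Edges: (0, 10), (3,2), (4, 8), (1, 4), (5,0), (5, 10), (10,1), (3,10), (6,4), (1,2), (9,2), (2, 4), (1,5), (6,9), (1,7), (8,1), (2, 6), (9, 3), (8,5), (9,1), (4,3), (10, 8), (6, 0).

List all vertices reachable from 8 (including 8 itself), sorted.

0, 1, 2, 3, 4, 5, 6, 7, 8, 9, 10

Start at 8.
Its neighbours: 1, 4, 5, 10.
Then their neighbours: 0, 2, 3, 6, 7, 9.
Every vertex is now reached.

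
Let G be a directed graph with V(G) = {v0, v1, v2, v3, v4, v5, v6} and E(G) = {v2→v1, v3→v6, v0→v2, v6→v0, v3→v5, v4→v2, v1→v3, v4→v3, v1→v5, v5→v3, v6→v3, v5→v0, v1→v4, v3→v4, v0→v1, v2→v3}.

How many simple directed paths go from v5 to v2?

6

v5→v0→v1→v3→v4→v2
v5→v0→v1→v4→v2
v5→v0→v2
v5→v3→v4→v2
v5→v3→v6→v0→v1→v4→v2
v5→v3→v6→v0→v2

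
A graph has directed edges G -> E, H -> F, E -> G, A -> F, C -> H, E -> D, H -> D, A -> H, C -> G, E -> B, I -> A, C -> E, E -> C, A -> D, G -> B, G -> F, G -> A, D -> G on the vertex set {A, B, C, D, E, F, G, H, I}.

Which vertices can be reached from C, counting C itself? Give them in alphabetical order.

Start at C.
Its neighbours: E, G, H.
Then their neighbours: A, B, D, F.
Nothing further is reachable.

A, B, C, D, E, F, G, H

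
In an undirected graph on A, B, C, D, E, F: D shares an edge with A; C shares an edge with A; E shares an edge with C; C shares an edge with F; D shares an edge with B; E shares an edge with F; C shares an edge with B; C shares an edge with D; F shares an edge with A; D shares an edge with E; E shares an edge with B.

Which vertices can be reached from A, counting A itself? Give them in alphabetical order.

A, B, C, D, E, F

Start at A.
Its neighbours: C, D, F.
Then their neighbours: B, E.
Every vertex is now reached.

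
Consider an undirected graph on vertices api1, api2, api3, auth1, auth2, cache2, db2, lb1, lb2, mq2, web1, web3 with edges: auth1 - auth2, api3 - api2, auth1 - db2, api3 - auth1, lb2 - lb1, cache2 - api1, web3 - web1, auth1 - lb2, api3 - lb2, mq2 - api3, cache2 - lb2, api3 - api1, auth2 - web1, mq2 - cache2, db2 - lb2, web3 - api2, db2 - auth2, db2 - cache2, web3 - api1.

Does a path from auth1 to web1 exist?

Explore from auth1.
Distance 1: reach api3, auth2, db2, lb2.
Distance 2: reach api1, api2, cache2, lb1, mq2, web1.
Found web1.

Yes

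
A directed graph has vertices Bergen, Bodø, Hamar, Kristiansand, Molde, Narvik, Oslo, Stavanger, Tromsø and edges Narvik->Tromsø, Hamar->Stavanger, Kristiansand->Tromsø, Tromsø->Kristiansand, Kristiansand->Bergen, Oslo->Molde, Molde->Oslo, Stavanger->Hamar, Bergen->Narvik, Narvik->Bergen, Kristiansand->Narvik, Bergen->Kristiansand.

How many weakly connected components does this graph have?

From Bergen: component {Bergen, Kristiansand, Narvik, Tromsø}.
From Bodø: component {Bodø}.
From Hamar: component {Hamar, Stavanger}.
From Molde: component {Molde, Oslo}.
That's 4 components.

4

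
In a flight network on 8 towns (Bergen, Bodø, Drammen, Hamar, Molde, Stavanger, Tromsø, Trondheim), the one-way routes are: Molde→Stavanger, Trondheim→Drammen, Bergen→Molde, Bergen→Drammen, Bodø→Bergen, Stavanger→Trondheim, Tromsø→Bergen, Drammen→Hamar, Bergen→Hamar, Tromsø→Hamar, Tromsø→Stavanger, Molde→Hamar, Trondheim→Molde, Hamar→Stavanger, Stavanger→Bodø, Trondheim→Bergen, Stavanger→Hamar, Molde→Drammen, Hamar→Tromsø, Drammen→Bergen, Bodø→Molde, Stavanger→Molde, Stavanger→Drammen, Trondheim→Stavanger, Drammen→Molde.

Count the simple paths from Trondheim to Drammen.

30

Trondheim→Bergen→Drammen
Trondheim→Bergen→Hamar→Stavanger→Bodø→Molde→Drammen
Trondheim→Bergen→Hamar→Stavanger→Drammen
Trondheim→Bergen→Hamar→Stavanger→Molde→Drammen
Trondheim→Bergen→Hamar→Tromsø→Stavanger→Bodø→Molde→Drammen
Trondheim→Bergen→Hamar→Tromsø→Stavanger→Drammen
Trondheim→Bergen→Hamar→Tromsø→Stavanger→Molde→Drammen
Trondheim→Bergen→Molde→Drammen
... and 22 more.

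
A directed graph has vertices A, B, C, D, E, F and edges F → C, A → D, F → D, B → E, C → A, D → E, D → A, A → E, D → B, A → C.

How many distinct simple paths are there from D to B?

1

D→B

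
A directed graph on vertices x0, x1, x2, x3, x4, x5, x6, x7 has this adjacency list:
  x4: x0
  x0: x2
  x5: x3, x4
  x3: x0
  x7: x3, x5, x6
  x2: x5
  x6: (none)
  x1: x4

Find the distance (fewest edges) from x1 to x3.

Distance 0: x1.
Distance 1: x4.
Distance 2: x0.
Distance 3: x2.
Distance 4: x5.
Distance 5: x3 — contains x3.

5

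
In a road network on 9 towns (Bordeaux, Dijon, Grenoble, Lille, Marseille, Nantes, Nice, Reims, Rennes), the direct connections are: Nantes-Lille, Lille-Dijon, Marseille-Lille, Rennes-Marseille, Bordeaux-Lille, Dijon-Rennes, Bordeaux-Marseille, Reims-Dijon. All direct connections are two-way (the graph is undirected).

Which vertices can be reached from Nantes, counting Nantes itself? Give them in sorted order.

Bordeaux, Dijon, Lille, Marseille, Nantes, Reims, Rennes

Start at Nantes.
Its neighbours: Lille.
Then their neighbours: Bordeaux, Dijon, Marseille.
Then next layer: Reims, Rennes.
Nothing further is reachable.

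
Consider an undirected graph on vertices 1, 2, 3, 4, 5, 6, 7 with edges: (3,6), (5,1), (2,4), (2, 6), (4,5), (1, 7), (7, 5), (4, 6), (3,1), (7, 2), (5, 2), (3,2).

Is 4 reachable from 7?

Yes

Explore from 7.
Distance 1: reach 1, 2, 5.
Distance 2: reach 3, 4, 6.
Found 4.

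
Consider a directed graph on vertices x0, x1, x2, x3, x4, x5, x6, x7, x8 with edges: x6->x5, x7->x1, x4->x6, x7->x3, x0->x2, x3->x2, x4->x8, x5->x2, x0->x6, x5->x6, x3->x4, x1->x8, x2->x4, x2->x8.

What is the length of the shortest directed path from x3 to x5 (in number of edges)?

Distance 0: x3.
Distance 1: x2, x4.
Distance 2: x6, x8.
Distance 3: x5 — contains x5.

3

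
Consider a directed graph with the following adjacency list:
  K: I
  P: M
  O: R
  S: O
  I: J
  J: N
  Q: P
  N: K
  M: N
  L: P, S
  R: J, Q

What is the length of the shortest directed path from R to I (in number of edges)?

Distance 0: R.
Distance 1: J, Q.
Distance 2: N, P.
Distance 3: K, M.
Distance 4: I — contains I.

4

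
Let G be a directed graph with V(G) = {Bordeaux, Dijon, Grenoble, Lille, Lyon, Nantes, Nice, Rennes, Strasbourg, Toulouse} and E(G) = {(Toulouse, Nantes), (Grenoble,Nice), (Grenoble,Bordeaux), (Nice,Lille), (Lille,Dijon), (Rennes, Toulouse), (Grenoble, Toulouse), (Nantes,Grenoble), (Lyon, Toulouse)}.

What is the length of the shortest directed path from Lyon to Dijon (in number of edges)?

6

Distance 0: Lyon.
Distance 1: Toulouse.
Distance 2: Nantes.
Distance 3: Grenoble.
Distance 4: Bordeaux, Nice.
Distance 5: Lille.
Distance 6: Dijon — contains Dijon.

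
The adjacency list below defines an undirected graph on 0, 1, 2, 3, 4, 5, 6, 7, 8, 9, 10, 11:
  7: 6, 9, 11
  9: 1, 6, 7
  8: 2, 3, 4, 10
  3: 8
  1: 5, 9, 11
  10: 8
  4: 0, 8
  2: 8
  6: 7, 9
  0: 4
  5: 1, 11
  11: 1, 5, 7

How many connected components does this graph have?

From 0: component {0, 2, 3, 4, 8, 10}.
From 1: component {1, 5, 6, 7, 9, 11}.
That's 2 components.

2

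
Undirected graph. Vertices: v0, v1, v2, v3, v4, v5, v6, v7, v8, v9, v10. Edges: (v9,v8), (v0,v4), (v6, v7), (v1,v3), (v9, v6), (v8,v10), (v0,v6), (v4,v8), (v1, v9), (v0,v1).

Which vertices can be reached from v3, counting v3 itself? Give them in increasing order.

Start at v3.
Its neighbours: v1.
Then their neighbours: v0, v9.
Then next layer: v4, v6, v8.
Then next layer: v7, v10.
Nothing further is reachable.

v0, v1, v3, v4, v6, v7, v8, v9, v10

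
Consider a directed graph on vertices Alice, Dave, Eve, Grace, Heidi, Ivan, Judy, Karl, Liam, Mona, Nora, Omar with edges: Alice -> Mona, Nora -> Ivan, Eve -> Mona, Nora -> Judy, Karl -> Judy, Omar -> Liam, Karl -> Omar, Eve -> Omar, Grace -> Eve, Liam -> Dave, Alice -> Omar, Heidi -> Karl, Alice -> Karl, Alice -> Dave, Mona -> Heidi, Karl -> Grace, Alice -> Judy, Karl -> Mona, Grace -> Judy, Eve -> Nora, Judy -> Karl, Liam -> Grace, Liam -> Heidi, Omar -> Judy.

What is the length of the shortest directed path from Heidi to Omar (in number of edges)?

Distance 0: Heidi.
Distance 1: Karl.
Distance 2: Grace, Judy, Mona, Omar — contains Omar.

2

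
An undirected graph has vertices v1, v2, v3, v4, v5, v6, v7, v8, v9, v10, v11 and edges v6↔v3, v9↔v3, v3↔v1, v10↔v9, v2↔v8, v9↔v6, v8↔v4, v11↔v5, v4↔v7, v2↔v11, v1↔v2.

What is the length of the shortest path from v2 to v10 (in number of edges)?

Distance 0: v2.
Distance 1: v1, v8, v11.
Distance 2: v3, v4, v5.
Distance 3: v6, v7, v9.
Distance 4: v10 — contains v10.

4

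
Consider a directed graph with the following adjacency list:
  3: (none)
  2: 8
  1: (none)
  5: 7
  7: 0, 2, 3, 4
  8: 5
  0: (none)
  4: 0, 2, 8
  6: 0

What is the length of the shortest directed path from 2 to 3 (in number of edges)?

Distance 0: 2.
Distance 1: 8.
Distance 2: 5.
Distance 3: 7.
Distance 4: 0, 3, 4 — contains 3.

4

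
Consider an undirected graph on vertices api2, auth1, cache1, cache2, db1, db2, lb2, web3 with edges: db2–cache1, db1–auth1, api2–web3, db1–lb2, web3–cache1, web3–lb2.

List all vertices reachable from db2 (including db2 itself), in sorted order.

Start at db2.
Its neighbours: cache1.
Then their neighbours: web3.
Then next layer: api2, lb2.
Then next layer: db1.
Then next layer: auth1.
Nothing further is reachable.

api2, auth1, cache1, db1, db2, lb2, web3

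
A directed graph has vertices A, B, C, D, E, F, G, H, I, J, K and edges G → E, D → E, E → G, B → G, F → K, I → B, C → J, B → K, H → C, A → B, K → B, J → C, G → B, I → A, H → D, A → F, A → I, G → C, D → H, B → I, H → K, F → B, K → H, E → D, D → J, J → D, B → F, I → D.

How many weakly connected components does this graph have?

1

From A: component {A, B, C, D, E, F, G, H, I, J, K}.
That's 1 component.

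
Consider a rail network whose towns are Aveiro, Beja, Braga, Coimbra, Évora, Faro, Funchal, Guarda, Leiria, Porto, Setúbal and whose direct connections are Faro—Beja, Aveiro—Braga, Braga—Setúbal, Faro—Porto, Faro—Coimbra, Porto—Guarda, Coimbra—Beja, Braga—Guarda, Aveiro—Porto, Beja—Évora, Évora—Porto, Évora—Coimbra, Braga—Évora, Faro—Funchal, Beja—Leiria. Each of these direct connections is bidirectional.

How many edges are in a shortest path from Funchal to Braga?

Distance 0: Funchal.
Distance 1: Faro.
Distance 2: Beja, Coimbra, Porto.
Distance 3: Aveiro, Évora, Guarda, Leiria.
Distance 4: Braga — contains Braga.

4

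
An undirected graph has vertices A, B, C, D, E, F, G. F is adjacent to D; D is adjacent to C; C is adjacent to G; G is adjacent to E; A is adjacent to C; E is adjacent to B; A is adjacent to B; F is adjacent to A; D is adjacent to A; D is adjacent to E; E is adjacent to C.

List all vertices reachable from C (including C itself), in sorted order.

A, B, C, D, E, F, G

Start at C.
Its neighbours: A, D, E, G.
Then their neighbours: B, F.
Every vertex is now reached.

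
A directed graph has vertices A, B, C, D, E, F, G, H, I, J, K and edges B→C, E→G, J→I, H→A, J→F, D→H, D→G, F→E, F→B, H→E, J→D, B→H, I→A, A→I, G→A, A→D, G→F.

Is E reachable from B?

Yes

Explore from B.
Distance 1: reach C, H.
Distance 2: reach A, E.
Found E.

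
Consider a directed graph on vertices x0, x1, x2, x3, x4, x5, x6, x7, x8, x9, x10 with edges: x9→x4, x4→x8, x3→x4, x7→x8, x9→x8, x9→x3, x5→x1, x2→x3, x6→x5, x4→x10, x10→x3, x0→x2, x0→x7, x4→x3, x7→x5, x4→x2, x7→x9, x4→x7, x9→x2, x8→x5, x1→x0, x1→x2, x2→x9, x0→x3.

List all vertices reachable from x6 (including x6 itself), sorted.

x0, x1, x2, x3, x4, x5, x6, x7, x8, x9, x10

Start at x6.
Its neighbours: x5.
Then their neighbours: x1.
Then next layer: x0, x2.
Then next layer: x3, x7, x9.
Then next layer: x4, x8.
Then next layer: x10.
Every vertex is now reached.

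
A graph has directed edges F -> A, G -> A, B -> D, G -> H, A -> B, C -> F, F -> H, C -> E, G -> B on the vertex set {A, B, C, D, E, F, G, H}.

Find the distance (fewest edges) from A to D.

2

Distance 0: A.
Distance 1: B.
Distance 2: D — contains D.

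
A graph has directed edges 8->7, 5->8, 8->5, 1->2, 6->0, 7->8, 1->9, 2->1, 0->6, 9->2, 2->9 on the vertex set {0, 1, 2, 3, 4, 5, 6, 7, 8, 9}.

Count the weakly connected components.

5

From 0: component {0, 6}.
From 1: component {1, 2, 9}.
From 3: component {3}.
From 4: component {4}.
From 5: component {5, 7, 8}.
That's 5 components.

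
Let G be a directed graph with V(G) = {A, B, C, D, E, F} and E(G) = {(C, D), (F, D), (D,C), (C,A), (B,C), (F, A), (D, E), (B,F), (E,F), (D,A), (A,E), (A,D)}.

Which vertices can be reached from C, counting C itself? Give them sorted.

Start at C.
Its neighbours: A, D.
Then their neighbours: E.
Then next layer: F.
Nothing further is reachable.

A, C, D, E, F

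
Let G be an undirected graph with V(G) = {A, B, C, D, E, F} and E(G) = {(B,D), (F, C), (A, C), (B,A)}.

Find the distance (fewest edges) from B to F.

Distance 0: B.
Distance 1: A, D.
Distance 2: C.
Distance 3: F — contains F.

3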